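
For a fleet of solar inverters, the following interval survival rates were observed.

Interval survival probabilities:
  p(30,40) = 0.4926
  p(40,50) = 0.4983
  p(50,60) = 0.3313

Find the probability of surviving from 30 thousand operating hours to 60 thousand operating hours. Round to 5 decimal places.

0.08132

Survival from 30 to 60 is the product of surviving each interval: 0.4926 × 0.4983 × 0.3313.
= 0.081322.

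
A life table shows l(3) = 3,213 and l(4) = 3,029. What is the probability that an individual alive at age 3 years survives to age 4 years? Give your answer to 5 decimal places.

0.94273

The conditional survival probability is l(4)/l(3) = 3,029/3,213 = 0.942733.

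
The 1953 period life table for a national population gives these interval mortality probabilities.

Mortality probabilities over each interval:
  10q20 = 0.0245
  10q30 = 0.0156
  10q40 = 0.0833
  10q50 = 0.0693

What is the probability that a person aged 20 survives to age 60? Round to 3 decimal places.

0.819

40p20 = (1 − 0.0245) × (1 − 0.0156) × (1 − 0.0833) × (1 − 0.0693).
= 0.9755 × 0.9844 × 0.9167 × 0.9307 = 0.819287.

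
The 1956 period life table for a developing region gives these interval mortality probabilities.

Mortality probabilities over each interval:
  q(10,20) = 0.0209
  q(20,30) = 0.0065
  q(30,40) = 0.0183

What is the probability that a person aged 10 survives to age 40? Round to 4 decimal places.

The overall survival probability is (1 − 0.0209) × (1 − 0.0065) × (1 − 0.0183).
= 0.9791 × 0.9935 × 0.9817 = 0.954935.

0.9549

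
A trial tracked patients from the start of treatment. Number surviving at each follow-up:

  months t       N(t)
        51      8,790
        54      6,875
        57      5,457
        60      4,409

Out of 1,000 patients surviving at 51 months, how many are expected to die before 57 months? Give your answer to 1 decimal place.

379.2

The relevant probability is 1 − 5,457/8,790 = 0.379181.
Expected number = 1,000 × 0.379181 = 379.2.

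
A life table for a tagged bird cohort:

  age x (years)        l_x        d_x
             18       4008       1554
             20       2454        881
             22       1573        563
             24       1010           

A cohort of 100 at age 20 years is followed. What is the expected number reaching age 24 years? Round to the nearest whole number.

41

The relevant probability is 1010/2454 = 0.411573.
Expected number = 100 × 0.411573 = 41.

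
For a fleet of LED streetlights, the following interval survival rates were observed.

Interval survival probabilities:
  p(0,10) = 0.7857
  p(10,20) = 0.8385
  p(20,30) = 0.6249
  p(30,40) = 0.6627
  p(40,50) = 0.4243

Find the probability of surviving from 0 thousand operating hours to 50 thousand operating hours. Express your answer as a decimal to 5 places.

The overall survival probability is 0.7857 × 0.8385 × 0.6249 × 0.6627 × 0.4243.
= 0.115760.

0.11576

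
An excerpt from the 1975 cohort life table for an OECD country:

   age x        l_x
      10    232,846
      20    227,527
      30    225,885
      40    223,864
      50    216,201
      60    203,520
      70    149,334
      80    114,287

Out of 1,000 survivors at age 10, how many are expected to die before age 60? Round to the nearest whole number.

The relevant probability is 1 − 203,520/232,846 = 0.125946.
Expected number = 1,000 × 0.125946 = 126.

126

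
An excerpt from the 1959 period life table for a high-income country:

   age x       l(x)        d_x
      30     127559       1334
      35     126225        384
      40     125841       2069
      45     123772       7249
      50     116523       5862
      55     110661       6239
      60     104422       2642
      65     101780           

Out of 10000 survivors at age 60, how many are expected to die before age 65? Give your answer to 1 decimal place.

The relevant probability is 1 − 101780/104422 = 0.025301.
Expected number = 10000 × 0.025301 = 253.0.

253.0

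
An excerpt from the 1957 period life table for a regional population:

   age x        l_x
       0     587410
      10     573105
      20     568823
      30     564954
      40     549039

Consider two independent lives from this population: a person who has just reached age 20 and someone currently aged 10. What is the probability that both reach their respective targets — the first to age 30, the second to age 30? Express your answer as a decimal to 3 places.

p₁ = l_30/l_20 = 564954/568823 = 0.993198; p₂ = l_30/l_10 = 564954/573105 = 0.985777.
P(both) = p₁ × p₂ = 0.993198 × 0.985777 = 0.979072.

0.979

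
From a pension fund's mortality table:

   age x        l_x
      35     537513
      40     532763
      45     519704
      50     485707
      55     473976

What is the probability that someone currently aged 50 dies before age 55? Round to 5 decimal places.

0.02415

P(die before 55 | alive at 50) = 1 − l_55/l_50 = 1 − 473976/485707 = (11731)/485707 = 0.024152.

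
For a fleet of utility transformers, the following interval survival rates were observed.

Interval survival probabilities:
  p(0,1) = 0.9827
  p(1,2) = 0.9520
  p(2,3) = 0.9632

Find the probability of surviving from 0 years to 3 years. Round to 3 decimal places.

P(survive 0→3) = 0.9827 × 0.9520 × 0.9632.
= 0.901103.

0.901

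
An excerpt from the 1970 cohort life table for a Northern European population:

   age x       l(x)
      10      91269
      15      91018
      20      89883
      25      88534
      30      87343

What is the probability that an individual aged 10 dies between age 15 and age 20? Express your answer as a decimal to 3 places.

This is the probability of reaching 15 but not 20, conditional on being alive at 10: (l(15) − l(20)) / l(10).
= (91018 − 89883) / 91269 = 1135 / 91269 = 0.012436.

0.012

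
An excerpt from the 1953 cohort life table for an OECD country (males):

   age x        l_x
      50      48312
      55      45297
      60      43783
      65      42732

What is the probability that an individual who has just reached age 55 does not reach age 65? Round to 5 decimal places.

P(die before 65 | alive at 55) = 1 − l_65/l_55 = 1 − 42732/45297 = (2565)/45297 = 0.056626.

0.05663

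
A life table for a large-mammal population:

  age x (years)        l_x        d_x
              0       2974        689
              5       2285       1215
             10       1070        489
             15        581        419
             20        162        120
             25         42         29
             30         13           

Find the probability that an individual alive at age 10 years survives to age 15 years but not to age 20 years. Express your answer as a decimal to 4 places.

0.3916

This is the probability of reaching 15 but not 20, conditional on being alive at 10: (l_15 − l_20) / l_10.
= (581 − 162) / 1070 = 419 / 1070 = 0.391589.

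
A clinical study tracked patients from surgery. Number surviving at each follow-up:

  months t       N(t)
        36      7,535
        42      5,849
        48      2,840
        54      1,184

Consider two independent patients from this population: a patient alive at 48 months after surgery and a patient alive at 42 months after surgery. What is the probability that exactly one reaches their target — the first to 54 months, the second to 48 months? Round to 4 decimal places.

0.4976

p₁ = N(54)/N(48) = 1,184/2,840 = 0.416901; p₂ = N(48)/N(42) = 2,840/5,849 = 0.485553.
P(exactly one) = p₁(1−p₂) + (1−p₁)p₂ = 0.214473 + 0.283125 = 0.497599.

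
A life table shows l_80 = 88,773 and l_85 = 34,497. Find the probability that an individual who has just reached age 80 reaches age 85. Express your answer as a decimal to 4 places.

The conditional survival probability is l_85/l_80 = 34,497/88,773 = 0.388598.

0.3886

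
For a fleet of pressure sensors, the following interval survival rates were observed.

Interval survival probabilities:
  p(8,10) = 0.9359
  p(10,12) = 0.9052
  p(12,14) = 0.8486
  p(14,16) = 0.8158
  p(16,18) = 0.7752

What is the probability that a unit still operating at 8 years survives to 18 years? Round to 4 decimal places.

Survival from 8 to 18 is the product of surviving each interval: 0.9359 × 0.9052 × 0.8486 × 0.8158 × 0.7752.
= 0.454647.

0.4546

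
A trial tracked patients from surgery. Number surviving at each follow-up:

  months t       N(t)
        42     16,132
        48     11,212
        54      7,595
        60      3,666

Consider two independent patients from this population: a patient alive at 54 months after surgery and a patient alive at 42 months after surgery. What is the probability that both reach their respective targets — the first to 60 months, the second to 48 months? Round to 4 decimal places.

p₁ = N(60)/N(54) = 3,666/7,595 = 0.482686; p₂ = N(48)/N(42) = 11,212/16,132 = 0.695016.
P(both) = p₁ × p₂ = 0.482686 × 0.695016 = 0.335474.

0.3355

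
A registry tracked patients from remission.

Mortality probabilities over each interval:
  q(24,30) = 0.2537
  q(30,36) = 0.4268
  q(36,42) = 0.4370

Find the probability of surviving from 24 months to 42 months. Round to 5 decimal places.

The overall survival probability is (1 − 0.2537) × (1 − 0.4268) × (1 − 0.4370).
= 0.7463 × 0.5732 × 0.5630 = 0.240840.

0.24084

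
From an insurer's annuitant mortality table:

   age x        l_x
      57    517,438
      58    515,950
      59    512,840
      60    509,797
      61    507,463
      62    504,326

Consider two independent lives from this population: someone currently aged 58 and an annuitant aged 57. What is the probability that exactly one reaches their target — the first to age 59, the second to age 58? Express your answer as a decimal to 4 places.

p₁ = l_59/l_58 = 512,840/515,950 = 0.993972; p₂ = l_58/l_57 = 515,950/517,438 = 0.997124.
P(exactly one) = p₁(1−p₂) + (1−p₁)p₂ = 0.002859 + 0.006011 = 0.008869.

0.0089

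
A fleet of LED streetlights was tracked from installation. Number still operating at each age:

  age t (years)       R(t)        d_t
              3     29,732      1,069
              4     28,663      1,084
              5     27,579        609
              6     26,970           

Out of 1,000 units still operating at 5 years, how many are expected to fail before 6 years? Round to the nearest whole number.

22

The relevant probability is 1 − 26,970/27,579 = 0.022082.
Expected number = 1,000 × 0.022082 = 22.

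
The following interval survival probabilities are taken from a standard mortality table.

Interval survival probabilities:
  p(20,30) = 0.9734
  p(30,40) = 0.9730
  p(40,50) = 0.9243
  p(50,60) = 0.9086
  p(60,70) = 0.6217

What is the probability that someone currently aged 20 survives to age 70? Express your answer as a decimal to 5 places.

Chaining the interval survival probabilities: 0.9734 × 0.9730 × 0.9243 × 0.9086 × 0.6217.
= 0.494505.

0.49451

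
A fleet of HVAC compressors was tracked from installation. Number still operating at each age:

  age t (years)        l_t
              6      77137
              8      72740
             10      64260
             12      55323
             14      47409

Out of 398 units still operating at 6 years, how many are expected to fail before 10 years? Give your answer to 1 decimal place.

The relevant probability is 1 − 64260/77137 = 0.166937.
Expected number = 398 × 0.166937 = 66.4.

66.4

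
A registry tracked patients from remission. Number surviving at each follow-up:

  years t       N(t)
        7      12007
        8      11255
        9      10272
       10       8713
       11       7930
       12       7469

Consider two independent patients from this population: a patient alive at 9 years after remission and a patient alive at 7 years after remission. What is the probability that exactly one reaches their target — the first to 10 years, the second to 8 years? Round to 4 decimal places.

p₁ = N(10)/N(9) = 8713/10272 = 0.848228; p₂ = N(8)/N(7) = 11255/12007 = 0.937370.
P(exactly one) = p₁(1−p₂) + (1−p₁)p₂ = 0.053125 + 0.142267 = 0.195391.

0.1954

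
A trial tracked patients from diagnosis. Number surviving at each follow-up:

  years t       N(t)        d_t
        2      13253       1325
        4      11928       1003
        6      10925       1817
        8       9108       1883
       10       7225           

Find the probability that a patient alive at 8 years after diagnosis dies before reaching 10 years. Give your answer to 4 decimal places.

P(die before 10 | alive at 8) = 1 − N(10)/N(8) = 1 − 7225/9108 = (1883)/9108 = 0.206741.

0.2067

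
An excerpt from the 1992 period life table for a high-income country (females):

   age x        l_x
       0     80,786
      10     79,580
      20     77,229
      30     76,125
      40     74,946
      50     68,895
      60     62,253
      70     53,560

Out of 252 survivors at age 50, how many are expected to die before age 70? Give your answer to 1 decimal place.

The relevant probability is 1 − 53,560/68,895 = 0.222585.
Expected number = 252 × 0.222585 = 56.1.

56.1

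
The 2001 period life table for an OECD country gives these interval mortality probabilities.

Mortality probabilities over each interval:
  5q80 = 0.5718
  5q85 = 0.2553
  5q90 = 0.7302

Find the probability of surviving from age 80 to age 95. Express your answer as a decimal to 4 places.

0.0860

Survival from 80 to 95 is the product of surviving each interval: (1 − 0.5718) × (1 − 0.2553) × (1 − 0.7302).
= 0.4282 × 0.7447 × 0.2698 = 0.086034.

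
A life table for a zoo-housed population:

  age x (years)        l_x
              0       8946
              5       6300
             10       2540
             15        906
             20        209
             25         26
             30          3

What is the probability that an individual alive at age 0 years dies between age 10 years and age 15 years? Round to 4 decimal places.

0.1827

This is the probability of reaching 10 but not 15, conditional on being alive at 0: (l_10 − l_15) / l_0.
= (2540 − 906) / 8946 = 1634 / 8946 = 0.182651.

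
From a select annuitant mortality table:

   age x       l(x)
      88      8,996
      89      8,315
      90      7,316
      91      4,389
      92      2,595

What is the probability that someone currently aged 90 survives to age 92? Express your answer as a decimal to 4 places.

The conditional survival probability is l(92)/l(90) = 2,595/7,316 = 0.354702.

0.3547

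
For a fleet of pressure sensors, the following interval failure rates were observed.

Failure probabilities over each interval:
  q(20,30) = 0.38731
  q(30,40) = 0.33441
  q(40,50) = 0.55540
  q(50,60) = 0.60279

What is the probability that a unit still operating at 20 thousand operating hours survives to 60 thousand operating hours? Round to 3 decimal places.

P(survive 20→60) = (1 − 0.38731) × (1 − 0.33441) × (1 − 0.55540) × (1 − 0.60279).
= 0.61269 × 0.66559 × 0.44460 × 0.39721 = 0.072017.

0.072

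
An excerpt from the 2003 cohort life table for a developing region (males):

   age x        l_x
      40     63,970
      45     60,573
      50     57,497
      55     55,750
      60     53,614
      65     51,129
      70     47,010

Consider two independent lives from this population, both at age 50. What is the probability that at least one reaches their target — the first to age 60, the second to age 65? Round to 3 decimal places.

p₁ = l_60/l_50 = 53,614/57,497 = 0.932466; p₂ = l_65/l_50 = 51,129/57,497 = 0.889246.
P(at least one) = 1 − (1−p₁)(1−p₂) = 1 − 0.067534 × 0.110754 = 0.992520.

0.993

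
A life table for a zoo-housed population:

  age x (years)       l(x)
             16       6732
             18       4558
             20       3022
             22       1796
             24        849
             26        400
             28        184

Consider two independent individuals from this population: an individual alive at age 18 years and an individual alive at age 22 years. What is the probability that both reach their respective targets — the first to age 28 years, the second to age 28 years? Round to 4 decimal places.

p₁ = l(28)/l(18) = 184/4558 = 0.040369; p₂ = l(28)/l(22) = 184/1796 = 0.102450.
P(both) = p₁ × p₂ = 0.040369 × 0.102450 = 0.004136.

0.0041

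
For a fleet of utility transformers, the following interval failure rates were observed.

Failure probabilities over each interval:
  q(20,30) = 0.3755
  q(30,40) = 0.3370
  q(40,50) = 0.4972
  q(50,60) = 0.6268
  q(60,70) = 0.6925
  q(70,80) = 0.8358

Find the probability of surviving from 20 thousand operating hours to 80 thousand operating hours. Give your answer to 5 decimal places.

The overall survival probability is (1 − 0.3755) × (1 − 0.3370) × (1 − 0.4972) × (1 − 0.6268) × (1 − 0.6925) × (1 − 0.8358).
= 0.6245 × 0.6630 × 0.5028 × 0.3732 × 0.3075 × 0.1642 = 0.003923.

0.00392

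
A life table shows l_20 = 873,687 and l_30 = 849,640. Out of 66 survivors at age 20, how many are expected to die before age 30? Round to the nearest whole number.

The relevant probability is 1 − 849,640/873,687 = 0.027524.
Expected number = 66 × 0.027524 = 2.

2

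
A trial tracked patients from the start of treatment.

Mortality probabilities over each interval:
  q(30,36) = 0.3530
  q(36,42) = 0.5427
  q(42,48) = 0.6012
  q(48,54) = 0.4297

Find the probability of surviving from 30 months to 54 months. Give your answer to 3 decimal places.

The overall survival probability is (1 − 0.3530) × (1 − 0.5427) × (1 − 0.6012) × (1 − 0.4297).
= 0.6470 × 0.4573 × 0.3988 × 0.5703 = 0.067292.

0.067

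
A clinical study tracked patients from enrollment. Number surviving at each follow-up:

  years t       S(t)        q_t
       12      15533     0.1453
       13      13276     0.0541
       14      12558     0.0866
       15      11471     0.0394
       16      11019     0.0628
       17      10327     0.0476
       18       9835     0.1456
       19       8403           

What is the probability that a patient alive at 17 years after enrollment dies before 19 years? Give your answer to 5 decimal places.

0.18631

P(die before 19 | alive at 17) = 1 − S(19)/S(17) = 1 − 8403/10327 = (1924)/10327 = 0.186308.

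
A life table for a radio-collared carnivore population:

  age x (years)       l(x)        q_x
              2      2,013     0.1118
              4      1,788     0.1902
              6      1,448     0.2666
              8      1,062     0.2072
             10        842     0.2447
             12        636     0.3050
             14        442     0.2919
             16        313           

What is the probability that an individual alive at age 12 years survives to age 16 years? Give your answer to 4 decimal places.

The conditional survival probability is l(16)/l(12) = 313/636 = 0.492138.

0.4921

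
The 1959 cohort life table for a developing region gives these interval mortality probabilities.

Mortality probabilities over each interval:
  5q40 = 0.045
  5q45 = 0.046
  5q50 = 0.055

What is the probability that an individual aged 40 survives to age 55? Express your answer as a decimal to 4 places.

0.8610

The overall survival probability is (1 − 0.045) × (1 − 0.046) × (1 − 0.055).
= 0.955 × 0.954 × 0.945 = 0.860961.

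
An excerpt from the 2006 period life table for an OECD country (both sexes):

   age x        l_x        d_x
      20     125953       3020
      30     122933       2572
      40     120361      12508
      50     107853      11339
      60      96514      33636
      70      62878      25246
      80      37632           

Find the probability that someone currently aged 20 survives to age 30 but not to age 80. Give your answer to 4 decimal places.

We want 10|50q20 = (l_30 − l_80)/l_20.
This is the probability of reaching 30 but not 80, conditional on being alive at 20: (l_30 − l_80) / l_20.
= (122933 − 37632) / 125953 = 85301 / 125953 = 0.677245.

0.6772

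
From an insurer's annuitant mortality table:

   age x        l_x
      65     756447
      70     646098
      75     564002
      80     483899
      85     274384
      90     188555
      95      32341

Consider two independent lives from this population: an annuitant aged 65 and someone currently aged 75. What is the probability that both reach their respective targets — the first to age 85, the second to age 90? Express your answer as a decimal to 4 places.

p₁ = l_85/l_65 = 274384/756447 = 0.362727; p₂ = l_90/l_75 = 188555/564002 = 0.334316.
P(both) = p₁ × p₂ = 0.362727 × 0.334316 = 0.121265.

0.1213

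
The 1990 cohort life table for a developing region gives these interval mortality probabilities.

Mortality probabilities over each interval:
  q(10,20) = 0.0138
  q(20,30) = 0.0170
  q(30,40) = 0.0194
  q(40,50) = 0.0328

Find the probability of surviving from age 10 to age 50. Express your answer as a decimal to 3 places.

0.919

Survival from 10 to 50 is the product of surviving each interval: (1 − 0.0138) × (1 − 0.0170) × (1 − 0.0194) × (1 − 0.0328).
= 0.9862 × 0.9830 × 0.9806 × 0.9672 = 0.919447.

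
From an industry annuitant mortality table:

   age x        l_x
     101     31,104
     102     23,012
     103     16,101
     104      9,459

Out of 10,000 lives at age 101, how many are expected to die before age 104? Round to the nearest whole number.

The relevant probability is 1 − 9,459/31,104 = 0.695891.
Expected number = 10,000 × 0.695891 = 6959.

6959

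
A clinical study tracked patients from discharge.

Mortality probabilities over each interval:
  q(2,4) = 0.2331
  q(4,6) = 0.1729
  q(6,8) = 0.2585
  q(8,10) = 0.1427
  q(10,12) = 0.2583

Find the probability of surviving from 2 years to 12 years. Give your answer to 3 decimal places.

0.299

P(survive 2→12) = (1 − 0.2331) × (1 − 0.1729) × (1 − 0.2585) × (1 − 0.1427) × (1 − 0.2583).
= 0.7669 × 0.8271 × 0.7415 × 0.8573 × 0.7417 = 0.299067.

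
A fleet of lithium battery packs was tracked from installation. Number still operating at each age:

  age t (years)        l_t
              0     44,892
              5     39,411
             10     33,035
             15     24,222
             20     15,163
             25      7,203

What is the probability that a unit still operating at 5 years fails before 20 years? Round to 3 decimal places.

0.615

P(fail before 20 | operational at 5) = 1 − l_20/l_5 = 1 − 15,163/39,411 = (24,248)/39,411 = 0.615260.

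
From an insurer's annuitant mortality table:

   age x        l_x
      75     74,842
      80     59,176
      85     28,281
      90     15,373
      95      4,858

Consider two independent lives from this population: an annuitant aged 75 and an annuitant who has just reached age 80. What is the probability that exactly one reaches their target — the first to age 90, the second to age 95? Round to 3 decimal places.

0.254

p₁ = l_90/l_75 = 15,373/74,842 = 0.205406; p₂ = l_95/l_80 = 4,858/59,176 = 0.082094.
P(exactly one) = p₁(1−p₂) + (1−p₁)p₂ = 0.188543 + 0.065231 = 0.253775.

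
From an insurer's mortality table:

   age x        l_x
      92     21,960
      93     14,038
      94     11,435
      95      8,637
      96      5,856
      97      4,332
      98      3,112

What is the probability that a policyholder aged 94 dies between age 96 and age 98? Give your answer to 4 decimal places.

0.2400

We want 2|2q94 = (l_96 − l_98)/l_94.
This is the probability of reaching 96 but not 98, conditional on being alive at 94: (l_96 − l_98) / l_94.
= (5,856 − 3,112) / 11,435 = 2,744 / 11,435 = 0.239965.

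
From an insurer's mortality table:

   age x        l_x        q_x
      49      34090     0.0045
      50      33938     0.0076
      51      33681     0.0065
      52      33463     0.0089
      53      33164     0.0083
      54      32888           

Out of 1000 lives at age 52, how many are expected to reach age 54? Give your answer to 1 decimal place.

982.8

The relevant probability is 32888/33463 = 0.982817.
Expected number = 1000 × 0.982817 = 982.8.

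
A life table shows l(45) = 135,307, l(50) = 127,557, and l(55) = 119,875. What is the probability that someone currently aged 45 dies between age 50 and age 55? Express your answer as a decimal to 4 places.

0.0568

This is the probability of reaching 50 but not 55, conditional on being alive at 45: (l(50) − l(55)) / l(45).
= (127,557 − 119,875) / 135,307 = 7,682 / 135,307 = 0.056775.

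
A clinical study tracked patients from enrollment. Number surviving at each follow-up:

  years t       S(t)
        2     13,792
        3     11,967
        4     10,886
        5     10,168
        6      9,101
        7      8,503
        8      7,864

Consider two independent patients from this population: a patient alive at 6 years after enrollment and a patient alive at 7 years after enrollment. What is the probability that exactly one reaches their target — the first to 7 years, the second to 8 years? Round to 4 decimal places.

p₁ = S(7)/S(6) = 8,503/9,101 = 0.934293; p₂ = S(8)/S(7) = 7,864/8,503 = 0.924850.
P(exactly one) = p₁(1−p₂) + (1−p₁)p₂ = 0.070212 + 0.060769 = 0.130981.

0.1310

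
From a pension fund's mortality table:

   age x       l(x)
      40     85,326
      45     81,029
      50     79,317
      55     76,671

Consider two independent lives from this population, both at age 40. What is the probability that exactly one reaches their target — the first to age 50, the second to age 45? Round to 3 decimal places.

p₁ = l(50)/l(40) = 79,317/85,326 = 0.929576; p₂ = l(45)/l(40) = 81,029/85,326 = 0.949640.
P(exactly one) = p₁(1−p₂) + (1−p₁)p₂ = 0.046813 + 0.066877 = 0.113691.

0.114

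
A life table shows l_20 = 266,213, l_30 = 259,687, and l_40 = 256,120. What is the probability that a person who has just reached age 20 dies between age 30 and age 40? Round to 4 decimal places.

This is the probability of reaching 30 but not 40, conditional on being alive at 20: (l_30 − l_40) / l_20.
= (259,687 − 256,120) / 266,213 = 3,567 / 266,213 = 0.013399.

0.0134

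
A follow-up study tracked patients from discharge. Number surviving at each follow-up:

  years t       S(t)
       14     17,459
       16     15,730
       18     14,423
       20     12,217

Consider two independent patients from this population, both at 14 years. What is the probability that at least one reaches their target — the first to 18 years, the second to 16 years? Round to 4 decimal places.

p₁ = S(18)/S(14) = 14,423/17,459 = 0.826107; p₂ = S(16)/S(14) = 15,730/17,459 = 0.900968.
P(at least one) = 1 − (1−p₁)(1−p₂) = 1 − 0.173893 × 0.099032 = 0.982779.

0.9828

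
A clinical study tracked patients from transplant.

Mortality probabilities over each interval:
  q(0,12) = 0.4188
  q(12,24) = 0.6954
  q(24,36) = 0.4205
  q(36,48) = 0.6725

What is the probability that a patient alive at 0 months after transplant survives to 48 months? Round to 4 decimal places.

0.0336

The overall survival probability is (1 − 0.4188) × (1 − 0.6954) × (1 − 0.4205) × (1 − 0.6725).
= 0.5812 × 0.3046 × 0.5795 × 0.3275 = 0.033599.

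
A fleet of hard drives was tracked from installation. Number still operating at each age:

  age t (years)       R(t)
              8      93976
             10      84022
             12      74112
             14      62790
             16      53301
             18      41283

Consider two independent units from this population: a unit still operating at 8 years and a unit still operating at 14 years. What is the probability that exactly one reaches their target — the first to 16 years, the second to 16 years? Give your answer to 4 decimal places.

p₁ = R(16)/R(8) = 53301/93976 = 0.567177; p₂ = R(16)/R(14) = 53301/62790 = 0.848877.
P(exactly one) = p₁(1−p₂) + (1−p₁)p₂ = 0.085713 + 0.367413 = 0.453127.

0.4531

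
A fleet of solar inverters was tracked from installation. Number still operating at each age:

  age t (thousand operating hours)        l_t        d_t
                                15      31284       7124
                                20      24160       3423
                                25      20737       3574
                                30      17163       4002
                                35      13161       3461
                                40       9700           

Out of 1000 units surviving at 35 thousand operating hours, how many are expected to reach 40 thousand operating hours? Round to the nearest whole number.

737

The relevant probability is 9700/13161 = 0.737026.
Expected number = 1000 × 0.737026 = 737.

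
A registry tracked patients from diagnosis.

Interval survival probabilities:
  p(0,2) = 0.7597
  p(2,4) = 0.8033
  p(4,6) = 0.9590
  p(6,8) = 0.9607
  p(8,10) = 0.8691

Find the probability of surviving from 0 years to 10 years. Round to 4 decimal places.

P(survive 0→10) = 0.7597 × 0.8033 × 0.9590 × 0.9607 × 0.8691.
= 0.488648.

0.4886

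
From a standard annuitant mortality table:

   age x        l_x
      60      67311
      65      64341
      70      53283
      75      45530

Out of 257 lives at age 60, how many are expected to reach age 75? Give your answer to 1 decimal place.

The relevant probability is 45530/67311 = 0.676412.
Expected number = 257 × 0.676412 = 173.8.

173.8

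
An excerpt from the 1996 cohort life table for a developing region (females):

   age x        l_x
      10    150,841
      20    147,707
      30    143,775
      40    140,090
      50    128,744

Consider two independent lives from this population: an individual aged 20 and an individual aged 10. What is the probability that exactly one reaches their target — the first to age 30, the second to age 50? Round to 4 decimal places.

0.1653

p₁ = l_30/l_20 = 143,775/147,707 = 0.973380; p₂ = l_50/l_10 = 128,744/150,841 = 0.853508.
P(exactly one) = p₁(1−p₂) + (1−p₁)p₂ = 0.142592 + 0.022720 = 0.165313.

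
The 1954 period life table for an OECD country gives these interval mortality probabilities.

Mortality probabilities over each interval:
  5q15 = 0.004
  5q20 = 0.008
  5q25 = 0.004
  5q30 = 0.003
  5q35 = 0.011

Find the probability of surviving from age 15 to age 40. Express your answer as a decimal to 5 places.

0.97034

Survival from 15 to 40 is the product of surviving each interval: (1 − 0.004) × (1 − 0.008) × (1 − 0.004) × (1 − 0.003) × (1 − 0.011).
= 0.996 × 0.992 × 0.996 × 0.997 × 0.989 = 0.970335.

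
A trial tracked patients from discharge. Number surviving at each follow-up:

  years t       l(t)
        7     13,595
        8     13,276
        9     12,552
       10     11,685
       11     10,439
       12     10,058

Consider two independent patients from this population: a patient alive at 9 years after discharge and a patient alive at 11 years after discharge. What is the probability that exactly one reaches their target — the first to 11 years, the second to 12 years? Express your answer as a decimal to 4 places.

p₁ = l(11)/l(9) = 10,439/12,552 = 0.831660; p₂ = l(12)/l(11) = 10,058/10,439 = 0.963502.
P(exactly one) = p₁(1−p₂) + (1−p₁)p₂ = 0.030354 + 0.162196 = 0.192550.

0.1925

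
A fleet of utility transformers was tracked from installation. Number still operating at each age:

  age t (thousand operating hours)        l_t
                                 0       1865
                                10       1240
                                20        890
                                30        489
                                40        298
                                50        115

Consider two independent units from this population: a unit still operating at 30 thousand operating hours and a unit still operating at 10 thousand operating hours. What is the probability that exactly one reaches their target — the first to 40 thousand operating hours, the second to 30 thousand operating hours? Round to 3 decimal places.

0.523

p₁ = l_40/l_30 = 298/489 = 0.609407; p₂ = l_30/l_10 = 489/1240 = 0.394355.
P(exactly one) = p₁(1−p₂) + (1−p₁)p₂ = 0.369084 + 0.154032 = 0.523117.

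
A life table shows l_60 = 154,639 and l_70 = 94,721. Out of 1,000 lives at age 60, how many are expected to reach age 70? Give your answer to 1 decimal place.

The relevant probability is 94,721/154,639 = 0.612530.
Expected number = 1,000 × 0.612530 = 612.5.

612.5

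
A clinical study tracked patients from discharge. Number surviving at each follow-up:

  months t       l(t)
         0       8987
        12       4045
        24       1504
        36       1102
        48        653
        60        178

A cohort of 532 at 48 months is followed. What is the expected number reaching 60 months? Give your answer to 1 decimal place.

The relevant probability is 178/653 = 0.272588.
Expected number = 532 × 0.272588 = 145.0.

145.0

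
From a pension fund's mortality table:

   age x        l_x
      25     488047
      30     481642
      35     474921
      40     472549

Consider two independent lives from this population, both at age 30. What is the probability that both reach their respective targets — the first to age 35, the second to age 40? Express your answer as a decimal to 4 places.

0.9674

p₁ = l_35/l_30 = 474921/481642 = 0.986046; p₂ = l_40/l_30 = 472549/481642 = 0.981121.
P(both) = p₁ × p₂ = 0.986046 × 0.981121 = 0.967430.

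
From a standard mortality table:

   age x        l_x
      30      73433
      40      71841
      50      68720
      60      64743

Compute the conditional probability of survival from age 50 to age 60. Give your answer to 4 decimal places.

0.9421

We want 10p50 = l_60/l_50.
The conditional survival probability is l_60/l_50 = 64743/68720 = 0.942127.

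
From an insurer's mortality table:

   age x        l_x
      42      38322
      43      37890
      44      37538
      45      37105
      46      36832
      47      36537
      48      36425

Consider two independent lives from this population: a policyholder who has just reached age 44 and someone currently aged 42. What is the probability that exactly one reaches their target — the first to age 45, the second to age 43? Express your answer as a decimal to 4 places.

0.0225

p₁ = l_45/l_44 = 37105/37538 = 0.988465; p₂ = l_43/l_42 = 37890/38322 = 0.988727.
P(exactly one) = p₁(1−p₂) + (1−p₁)p₂ = 0.011143 + 0.011405 = 0.022548.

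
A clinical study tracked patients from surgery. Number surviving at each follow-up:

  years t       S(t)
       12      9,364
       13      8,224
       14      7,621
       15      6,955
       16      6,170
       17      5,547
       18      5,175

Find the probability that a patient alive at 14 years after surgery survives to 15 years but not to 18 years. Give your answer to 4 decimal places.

0.2336

This is the probability of reaching 15 but not 18, conditional on being alive at 14: (S(15) − S(18)) / S(14).
= (6,955 − 5,175) / 7,621 = 1,780 / 7,621 = 0.233565.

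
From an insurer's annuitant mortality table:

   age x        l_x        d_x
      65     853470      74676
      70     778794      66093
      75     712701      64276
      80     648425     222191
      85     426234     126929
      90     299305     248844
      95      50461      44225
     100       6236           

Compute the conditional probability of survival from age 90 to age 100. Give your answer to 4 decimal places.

0.0208

We want 10p90 = l_100/l_90.
The conditional survival probability is l_100/l_90 = 6236/299305 = 0.020835.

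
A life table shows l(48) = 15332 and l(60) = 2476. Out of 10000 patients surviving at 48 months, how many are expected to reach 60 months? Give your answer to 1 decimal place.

1614.9

The relevant probability is 2476/15332 = 0.161492.
Expected number = 10000 × 0.161492 = 1614.9.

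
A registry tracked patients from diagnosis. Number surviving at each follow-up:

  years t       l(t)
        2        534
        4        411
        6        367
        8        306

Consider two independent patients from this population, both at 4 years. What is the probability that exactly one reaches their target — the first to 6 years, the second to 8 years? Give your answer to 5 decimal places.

0.30783

p₁ = l(6)/l(4) = 367/411 = 0.892944; p₂ = l(8)/l(4) = 306/411 = 0.744526.
P(exactly one) = p₁(1−p₂) + (1−p₁)p₂ = 0.228124 + 0.079706 = 0.307830.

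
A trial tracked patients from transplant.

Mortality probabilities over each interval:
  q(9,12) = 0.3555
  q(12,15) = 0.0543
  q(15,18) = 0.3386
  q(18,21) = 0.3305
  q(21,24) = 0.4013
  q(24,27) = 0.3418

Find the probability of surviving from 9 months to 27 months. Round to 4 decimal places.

0.1064

P(survive 9→27) = (1 − 0.3555) × (1 − 0.0543) × (1 − 0.3386) × (1 − 0.3305) × (1 − 0.4013) × (1 − 0.3418).
= 0.6445 × 0.9457 × 0.6614 × 0.6695 × 0.5987 × 0.6582 = 0.106355.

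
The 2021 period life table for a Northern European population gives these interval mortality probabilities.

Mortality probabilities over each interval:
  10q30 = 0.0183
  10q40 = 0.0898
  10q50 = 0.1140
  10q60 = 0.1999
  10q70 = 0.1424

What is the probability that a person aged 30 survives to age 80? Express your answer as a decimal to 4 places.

0.5432

The overall survival probability is (1 − 0.0183) × (1 − 0.0898) × (1 − 0.1140) × (1 − 0.1999) × (1 − 0.1424).
= 0.9817 × 0.9102 × 0.8860 × 0.8001 × 0.8576 = 0.543223.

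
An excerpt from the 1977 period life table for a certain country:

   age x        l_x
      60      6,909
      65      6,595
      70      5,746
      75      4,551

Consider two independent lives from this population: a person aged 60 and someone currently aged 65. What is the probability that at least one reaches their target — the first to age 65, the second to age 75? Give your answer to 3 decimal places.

0.986

p₁ = l_65/l_60 = 6,595/6,909 = 0.954552; p₂ = l_75/l_65 = 4,551/6,595 = 0.690068.
P(at least one) = 1 − (1−p₁)(1−p₂) = 1 − 0.045448 × 0.309932 = 0.985914.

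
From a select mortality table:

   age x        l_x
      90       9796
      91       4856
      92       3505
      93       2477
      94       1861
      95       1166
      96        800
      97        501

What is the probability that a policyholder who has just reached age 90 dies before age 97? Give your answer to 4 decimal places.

0.9489

P(die before 97 | alive at 90) = 1 − l_97/l_90 = 1 − 501/9796 = (9295)/9796 = 0.948857.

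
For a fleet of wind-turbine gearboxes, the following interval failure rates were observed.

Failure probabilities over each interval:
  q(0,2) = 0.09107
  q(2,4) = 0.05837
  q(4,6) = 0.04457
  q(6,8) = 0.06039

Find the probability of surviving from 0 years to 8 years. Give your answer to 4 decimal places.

0.7683

P(survive 0→8) = (1 − 0.09107) × (1 − 0.05837) × (1 − 0.04457) × (1 − 0.06039).
= 0.90893 × 0.94163 × 0.95543 × 0.93961 = 0.768347.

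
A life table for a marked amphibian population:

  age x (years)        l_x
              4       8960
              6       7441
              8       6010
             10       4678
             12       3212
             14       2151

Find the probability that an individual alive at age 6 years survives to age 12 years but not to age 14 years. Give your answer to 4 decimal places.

0.1426

This is the probability of reaching 12 but not 14, conditional on being alive at 6: (l_12 − l_14) / l_6.
= (3212 − 2151) / 7441 = 1061 / 7441 = 0.142588.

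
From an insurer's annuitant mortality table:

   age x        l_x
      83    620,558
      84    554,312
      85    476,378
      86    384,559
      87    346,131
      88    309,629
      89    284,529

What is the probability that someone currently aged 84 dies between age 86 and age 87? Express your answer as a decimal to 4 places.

0.0693

We want 2|1q84 = (l_86 − l_87)/l_84.
This is the probability of reaching 86 but not 87, conditional on being alive at 84: (l_86 − l_87) / l_84.
= (384,559 − 346,131) / 554,312 = 38,428 / 554,312 = 0.069326.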